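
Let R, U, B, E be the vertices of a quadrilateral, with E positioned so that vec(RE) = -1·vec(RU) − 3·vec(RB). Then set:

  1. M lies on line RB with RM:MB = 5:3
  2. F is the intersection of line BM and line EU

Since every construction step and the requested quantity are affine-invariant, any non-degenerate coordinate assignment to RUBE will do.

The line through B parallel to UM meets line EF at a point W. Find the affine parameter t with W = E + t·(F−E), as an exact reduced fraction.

t = 37/17

Work in coordinates with R = (0, 0), U = (1, 0), B = (0, 1), E = (-1, -3).
1. M lies on line RB with RM:MB = 5:3 ⇒ M = (0, 5/8)
2. F is the intersection of line BM and line EU ⇒ F = (0, -3/2)
through B parallel to UM: direction (-1, 5/8); meets EF at W = (20/17, 9/34)
W = E + t·(F−E) with t = 37/17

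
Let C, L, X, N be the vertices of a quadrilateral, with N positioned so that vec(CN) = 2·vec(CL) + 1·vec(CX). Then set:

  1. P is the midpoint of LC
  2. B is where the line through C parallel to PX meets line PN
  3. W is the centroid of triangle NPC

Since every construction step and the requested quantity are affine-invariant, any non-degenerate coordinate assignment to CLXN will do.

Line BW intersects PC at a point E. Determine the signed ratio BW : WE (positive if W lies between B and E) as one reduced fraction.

BW:WE = -7/4

Choose coordinates C = (0, 0), L = (1, 0), X = (0, 1), N = (2, 1).
1. P is the midpoint of LC ⇒ P = (1/2, 0)
2. B is where the line through C parallel to PX meets line PN ⇒ B = (1/8, -1/4)
3. W is the centroid of triangle NPC ⇒ W = (5/6, 1/3)
line BW meets PC at E = (3/7, 0)
W = B + t·(E−B) with t = 7/3, so BW:WE = 7/3:-4/3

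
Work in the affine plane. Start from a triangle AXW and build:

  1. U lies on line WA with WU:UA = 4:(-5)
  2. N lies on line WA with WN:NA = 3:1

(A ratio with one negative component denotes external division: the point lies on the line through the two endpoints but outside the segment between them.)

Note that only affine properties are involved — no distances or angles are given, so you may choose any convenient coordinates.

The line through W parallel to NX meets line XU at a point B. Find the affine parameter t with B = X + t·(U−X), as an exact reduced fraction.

Work in coordinates with A = (0, 0), X = (1, 0), W = (0, 1).
1. U lies on line WA with WU:UA = 4:(-5) ⇒ U = (0, 5)
2. N lies on line WA with WN:NA = 3:1 ⇒ N = (0, 1/4)
through W parallel to NX: direction (1, -1/4); meets XU at B = (16/19, 15/19)
B = X + t·(U−X) with t = 3/19

t = 3/19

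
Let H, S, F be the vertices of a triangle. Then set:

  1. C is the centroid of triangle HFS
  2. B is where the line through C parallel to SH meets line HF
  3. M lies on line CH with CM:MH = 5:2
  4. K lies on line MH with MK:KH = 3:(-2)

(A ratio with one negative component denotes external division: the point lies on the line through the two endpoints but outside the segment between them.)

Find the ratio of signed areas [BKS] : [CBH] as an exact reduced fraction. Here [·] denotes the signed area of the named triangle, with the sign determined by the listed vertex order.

Work in coordinates with H = (0, 0), S = (1, 0), F = (0, 1).
1. C is the centroid of triangle HFS ⇒ C = (1/3, 1/3)
2. B is where the line through C parallel to SH meets line HF ⇒ B = (0, 1/3)
3. M lies on line CH with CM:MH = 5:2 ⇒ M = (2/21, 2/21)
4. K lies on line MH with MK:KH = 3:(-2) ⇒ K = (-4/21, -4/21)
2·[BKS] = 37/63, 2·[CBH] = 1/9
[BKS]:[CBH] = 37/63:1/9 = 37/7

[BKS]:[CBH] = 37/7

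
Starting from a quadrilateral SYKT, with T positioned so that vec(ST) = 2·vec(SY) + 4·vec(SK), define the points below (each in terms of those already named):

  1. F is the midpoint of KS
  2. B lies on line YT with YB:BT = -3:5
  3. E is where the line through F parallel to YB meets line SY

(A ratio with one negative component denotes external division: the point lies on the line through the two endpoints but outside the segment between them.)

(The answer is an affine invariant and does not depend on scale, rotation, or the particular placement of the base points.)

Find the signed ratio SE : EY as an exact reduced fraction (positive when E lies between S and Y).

Assign S = (0, 0), Y = (1, 0), K = (0, 1), T = (2, 4) — the answer is frame-independent, so this choice is without loss of generality.
1. F is the midpoint of KS ⇒ F = (0, 1/2)
2. B lies on line YT with YB:BT = -3:5 ⇒ B = (-1/2, -6)
3. E is where the line through F parallel to YB meets line SY ⇒ E = (-1/8, 0)
E = S + t·(Y−S) with t = -1/8, so SE:EY = t:(1−t) = -1/8:9/8

SE:EY = -1/9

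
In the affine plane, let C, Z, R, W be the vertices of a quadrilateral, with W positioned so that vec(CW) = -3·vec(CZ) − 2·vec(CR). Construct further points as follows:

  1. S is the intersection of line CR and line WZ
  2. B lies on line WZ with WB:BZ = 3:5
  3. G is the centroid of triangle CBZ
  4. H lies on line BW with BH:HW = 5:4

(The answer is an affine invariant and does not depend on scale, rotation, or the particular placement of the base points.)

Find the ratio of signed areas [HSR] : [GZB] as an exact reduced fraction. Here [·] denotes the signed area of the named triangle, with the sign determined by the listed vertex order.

Choose coordinates C = (0, 0), Z = (1, 0), R = (0, 1), W = (-3, -2).
1. S is the intersection of line CR and line WZ ⇒ S = (0, -1/2)
2. B lies on line WZ with WB:BZ = 3:5 ⇒ B = (-3/2, -5/4)
3. G is the centroid of triangle CBZ ⇒ G = (-1/6, -5/12)
4. H lies on line BW with BH:HW = 5:4 ⇒ H = (-7/3, -5/3)
2·[HSR] = 7/2, 2·[GZB] = -5/12
[HSR]:[GZB] = 7/2:-5/12 = -42/5

[HSR]:[GZB] = -42/5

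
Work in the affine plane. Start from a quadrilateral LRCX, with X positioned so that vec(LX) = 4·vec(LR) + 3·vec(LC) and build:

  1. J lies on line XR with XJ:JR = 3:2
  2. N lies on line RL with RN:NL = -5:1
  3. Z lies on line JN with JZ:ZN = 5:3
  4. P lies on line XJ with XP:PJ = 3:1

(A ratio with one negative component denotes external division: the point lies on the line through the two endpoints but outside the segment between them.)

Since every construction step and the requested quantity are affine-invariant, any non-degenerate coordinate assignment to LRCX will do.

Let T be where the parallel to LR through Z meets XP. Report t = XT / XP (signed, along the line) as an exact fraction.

Assign L = (0, 0), R = (1, 0), C = (0, 1), X = (4, 3) — the answer is frame-independent, so this choice is without loss of generality.
1. J lies on line XR with XJ:JR = 3:2 ⇒ J = (11/5, 6/5)
2. N lies on line RL with RN:NL = -5:1 ⇒ N = (-1/4, 0)
3. Z lies on line JN with JZ:ZN = 5:3 ⇒ Z = (107/160, 9/20)
4. P lies on line XJ with XP:PJ = 3:1 ⇒ P = (53/20, 33/20)
through Z parallel to LR: direction (1, 0); meets XP at T = (29/20, 9/20)
T = X + t·(P−X) with t = 17/9

t = 17/9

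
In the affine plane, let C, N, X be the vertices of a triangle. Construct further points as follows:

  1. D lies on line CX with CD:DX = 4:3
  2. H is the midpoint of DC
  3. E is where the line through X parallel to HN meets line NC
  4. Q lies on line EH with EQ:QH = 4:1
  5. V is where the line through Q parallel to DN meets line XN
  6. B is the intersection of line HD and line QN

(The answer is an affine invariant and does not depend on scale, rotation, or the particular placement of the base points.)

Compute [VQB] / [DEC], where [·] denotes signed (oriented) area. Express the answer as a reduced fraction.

[VQB]:[DEC] = 1/90

Assign C = (0, 0), N = (1, 0), X = (0, 1) — the answer is frame-independent, so this choice is without loss of generality.
1. D lies on line CX with CD:DX = 4:3 ⇒ D = (0, 4/7)
2. H is the midpoint of DC ⇒ H = (0, 2/7)
3. E is where the line through X parallel to HN meets line NC ⇒ E = (7/2, 0)
4. Q lies on line EH with EQ:QH = 4:1 ⇒ Q = (7/10, 8/35)
5. V is where the line through Q parallel to DN meets line XN ⇒ V = (13/15, 2/15)
6. B is the intersection of line HD and line QN ⇒ B = (0, 16/21)
2·[VQB] = -1/45, 2·[DEC] = -2
[VQB]:[DEC] = -1/45:-2 = 1/90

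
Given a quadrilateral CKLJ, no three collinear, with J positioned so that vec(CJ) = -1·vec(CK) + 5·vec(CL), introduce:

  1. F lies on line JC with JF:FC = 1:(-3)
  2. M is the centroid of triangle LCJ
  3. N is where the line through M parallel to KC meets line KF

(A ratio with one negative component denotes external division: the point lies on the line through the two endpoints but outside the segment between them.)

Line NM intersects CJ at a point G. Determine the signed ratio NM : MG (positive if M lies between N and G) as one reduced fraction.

Choose coordinates C = (0, 0), K = (1, 0), L = (0, 1), J = (-1, 5).
1. F lies on line JC with JF:FC = 1:(-3) ⇒ F = (-3/2, 15/2)
2. M is the centroid of triangle LCJ ⇒ M = (-1/3, 2)
3. N is where the line through M parallel to KC meets line KF ⇒ N = (1/3, 2)
line NM meets CJ at G = (-2/5, 2)
M = N + t·(G−N) with t = 10/11, so NM:MG = 10/11:1/11

NM:MG = 10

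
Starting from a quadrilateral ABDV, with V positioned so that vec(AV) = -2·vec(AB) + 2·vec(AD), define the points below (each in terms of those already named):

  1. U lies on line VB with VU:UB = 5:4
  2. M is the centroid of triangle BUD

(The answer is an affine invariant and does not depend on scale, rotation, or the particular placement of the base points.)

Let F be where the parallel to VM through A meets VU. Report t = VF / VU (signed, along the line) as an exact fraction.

t = 46/5

Assign A = (0, 0), B = (1, 0), D = (0, 1), V = (-2, 2) — the answer is frame-independent, so this choice is without loss of generality.
1. U lies on line VB with VU:UB = 5:4 ⇒ U = (-1/3, 8/9)
2. M is the centroid of triangle BUD ⇒ M = (2/9, 17/27)
through A parallel to VM: direction (20/9, -37/27); meets VU at F = (40/3, -74/9)
F = V + t·(U−V) with t = 46/5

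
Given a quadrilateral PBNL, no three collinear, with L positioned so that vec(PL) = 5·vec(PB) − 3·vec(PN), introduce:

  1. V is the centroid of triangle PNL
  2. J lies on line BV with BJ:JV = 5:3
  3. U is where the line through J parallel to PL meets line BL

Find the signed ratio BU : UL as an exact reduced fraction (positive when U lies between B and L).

Work in coordinates with P = (0, 0), B = (1, 0), N = (0, 1), L = (5, -3).
1. V is the centroid of triangle PNL ⇒ V = (5/3, -2/3)
2. J lies on line BV with BJ:JV = 5:3 ⇒ J = (17/12, -5/12)
3. U is where the line through J parallel to PL meets line BL ⇒ U = (19/9, -5/6)
U = B + t·(L−B) with t = 5/18, so BU:UL = t:(1−t) = 5/18:13/18

BU:UL = 5/13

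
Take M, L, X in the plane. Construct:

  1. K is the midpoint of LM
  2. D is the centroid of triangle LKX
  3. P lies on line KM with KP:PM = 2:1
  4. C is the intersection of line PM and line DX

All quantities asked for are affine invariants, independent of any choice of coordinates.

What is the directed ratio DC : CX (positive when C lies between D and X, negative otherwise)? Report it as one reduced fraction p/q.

DC:CX = -1/3

Set M = (0, 0), L = (1, 0), X = (0, 1); any affine frame gives the same invariant.
1. K is the midpoint of LM ⇒ K = (1/2, 0)
2. D is the centroid of triangle LKX ⇒ D = (1/2, 1/3)
3. P lies on line KM with KP:PM = 2:1 ⇒ P = (1/6, 0)
4. C is the intersection of line PM and line DX ⇒ C = (3/4, 0)
C = D + t·(X−D) with t = -1/2, so DC:CX = t:(1−t) = -1/2:3/2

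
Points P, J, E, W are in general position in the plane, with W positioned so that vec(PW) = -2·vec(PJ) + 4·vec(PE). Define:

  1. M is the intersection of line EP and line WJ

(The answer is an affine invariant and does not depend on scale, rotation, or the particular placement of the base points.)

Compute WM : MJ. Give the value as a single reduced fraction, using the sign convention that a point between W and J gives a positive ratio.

Choose coordinates P = (0, 0), J = (1, 0), E = (0, 1), W = (-2, 4).
1. M is the intersection of line EP and line WJ ⇒ M = (0, 4/3)
M = W + t·(J−W) with t = 2/3, so WM:MJ = t:(1−t) = 2/3:1/3

WM:MJ = 2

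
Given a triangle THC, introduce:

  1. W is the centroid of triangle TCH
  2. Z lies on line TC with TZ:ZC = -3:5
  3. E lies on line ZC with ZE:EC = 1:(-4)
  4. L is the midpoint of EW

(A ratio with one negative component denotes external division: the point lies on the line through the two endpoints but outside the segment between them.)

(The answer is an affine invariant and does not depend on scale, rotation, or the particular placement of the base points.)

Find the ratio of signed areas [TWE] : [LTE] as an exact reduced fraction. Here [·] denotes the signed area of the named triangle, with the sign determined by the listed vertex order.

Set T = (0, 0), H = (1, 0), C = (0, 1); any affine frame gives the same invariant.
1. W is the centroid of triangle TCH ⇒ W = (1/3, 1/3)
2. Z lies on line TC with TZ:ZC = -3:5 ⇒ Z = (0, -3/2)
3. E lies on line ZC with ZE:EC = 1:(-4) ⇒ E = (0, -7/3)
4. L is the midpoint of EW ⇒ L = (1/6, -1)
2·[TWE] = -7/9, 2·[LTE] = 7/18
[TWE]:[LTE] = -7/9:7/18 = -2

[TWE]:[LTE] = -2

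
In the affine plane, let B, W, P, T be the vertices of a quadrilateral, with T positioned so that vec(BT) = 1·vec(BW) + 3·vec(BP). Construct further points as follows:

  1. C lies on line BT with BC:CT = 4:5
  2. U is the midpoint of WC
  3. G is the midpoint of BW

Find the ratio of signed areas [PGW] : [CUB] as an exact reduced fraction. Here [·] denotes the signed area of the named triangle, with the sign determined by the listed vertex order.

[PGW]:[CUB] = -3/4

Assign B = (0, 0), W = (1, 0), P = (0, 1), T = (1, 3) — the answer is frame-independent, so this choice is without loss of generality.
1. C lies on line BT with BC:CT = 4:5 ⇒ C = (4/9, 4/3)
2. U is the midpoint of WC ⇒ U = (13/18, 2/3)
3. G is the midpoint of BW ⇒ G = (1/2, 0)
2·[PGW] = 1/2, 2·[CUB] = -2/3
[PGW]:[CUB] = 1/2:-2/3 = -3/4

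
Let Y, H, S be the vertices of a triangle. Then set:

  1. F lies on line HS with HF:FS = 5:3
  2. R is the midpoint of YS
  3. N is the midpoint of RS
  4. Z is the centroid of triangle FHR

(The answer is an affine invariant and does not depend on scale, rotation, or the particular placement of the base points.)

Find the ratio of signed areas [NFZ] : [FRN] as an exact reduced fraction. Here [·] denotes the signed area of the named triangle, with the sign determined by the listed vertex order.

Set Y = (0, 0), H = (1, 0), S = (0, 1); any affine frame gives the same invariant.
1. F lies on line HS with HF:FS = 5:3 ⇒ F = (3/8, 5/8)
2. R is the midpoint of YS ⇒ R = (0, 1/2)
3. N is the midpoint of RS ⇒ N = (0, 3/4)
4. Z is the centroid of triangle FHR ⇒ Z = (11/24, 3/8)
2·[NFZ] = -1/12, 2·[FRN] = -3/32
[NFZ]:[FRN] = -1/12:-3/32 = 8/9

[NFZ]:[FRN] = 8/9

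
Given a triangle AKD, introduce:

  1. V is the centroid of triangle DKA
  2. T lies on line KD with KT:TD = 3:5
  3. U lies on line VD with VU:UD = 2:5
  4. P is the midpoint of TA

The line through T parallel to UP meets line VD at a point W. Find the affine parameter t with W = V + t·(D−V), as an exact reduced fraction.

Work in coordinates with A = (0, 0), K = (1, 0), D = (0, 1).
1. V is the centroid of triangle DKA ⇒ V = (1/3, 1/3)
2. T lies on line KD with KT:TD = 3:5 ⇒ T = (5/8, 3/8)
3. U lies on line VD with VU:UD = 2:5 ⇒ U = (5/21, 11/21)
4. P is the midpoint of TA ⇒ P = (5/16, 3/16)
through T parallel to UP: direction (25/336, -113/336); meets VD at W = (55/63, -47/63)
W = V + t·(D−V) with t = -34/21

t = -34/21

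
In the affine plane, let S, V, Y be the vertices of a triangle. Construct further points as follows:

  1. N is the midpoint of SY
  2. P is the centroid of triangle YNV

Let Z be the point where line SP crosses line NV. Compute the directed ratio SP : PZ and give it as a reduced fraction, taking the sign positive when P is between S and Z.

Set S = (0, 0), V = (1, 0), Y = (0, 1); any affine frame gives the same invariant.
1. N is the midpoint of SY ⇒ N = (0, 1/2)
2. P is the centroid of triangle YNV ⇒ P = (1/3, 1/2)
line SP meets NV at Z = (1/4, 3/8)
P = S + t·(Z−S) with t = 4/3, so SP:PZ = 4/3:-1/3

SP:PZ = -4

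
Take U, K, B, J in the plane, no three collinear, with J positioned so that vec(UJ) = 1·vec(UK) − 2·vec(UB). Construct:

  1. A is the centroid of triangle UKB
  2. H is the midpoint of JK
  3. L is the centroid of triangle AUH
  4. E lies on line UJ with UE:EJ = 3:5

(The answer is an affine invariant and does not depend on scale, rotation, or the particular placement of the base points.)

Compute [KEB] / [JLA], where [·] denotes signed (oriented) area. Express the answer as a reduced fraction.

Work in coordinates with U = (0, 0), K = (1, 0), B = (0, 1), J = (1, -2).
1. A is the centroid of triangle UKB ⇒ A = (1/3, 1/3)
2. H is the midpoint of JK ⇒ H = (1, -1)
3. L is the centroid of triangle AUH ⇒ L = (4/9, -2/9)
4. E lies on line UJ with UE:EJ = 3:5 ⇒ E = (3/8, -3/4)
2·[KEB] = -11/8, 2·[JLA] = -1/9
[KEB]:[JLA] = -11/8:-1/9 = 99/8

[KEB]:[JLA] = 99/8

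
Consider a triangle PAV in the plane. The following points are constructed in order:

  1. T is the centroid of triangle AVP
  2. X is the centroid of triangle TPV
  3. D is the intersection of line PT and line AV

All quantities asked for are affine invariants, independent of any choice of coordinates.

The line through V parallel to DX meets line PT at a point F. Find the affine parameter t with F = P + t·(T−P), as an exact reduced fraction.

t = 7/2

Choose coordinates P = (0, 0), A = (1, 0), V = (0, 1).
1. T is the centroid of triangle AVP ⇒ T = (1/3, 1/3)
2. X is the centroid of triangle TPV ⇒ X = (1/9, 4/9)
3. D is the intersection of line PT and line AV ⇒ D = (1/2, 1/2)
through V parallel to DX: direction (-7/18, -1/18); meets PT at F = (7/6, 7/6)
F = P + t·(T−P) with t = 7/2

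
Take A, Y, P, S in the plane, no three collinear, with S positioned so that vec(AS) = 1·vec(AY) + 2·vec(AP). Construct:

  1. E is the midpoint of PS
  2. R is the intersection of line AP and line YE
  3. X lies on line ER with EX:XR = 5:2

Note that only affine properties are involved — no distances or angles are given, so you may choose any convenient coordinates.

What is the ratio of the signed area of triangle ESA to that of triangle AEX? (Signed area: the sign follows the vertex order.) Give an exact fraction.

Choose coordinates A = (0, 0), Y = (1, 0), P = (0, 1), S = (1, 2).
1. E is the midpoint of PS ⇒ E = (1/2, 3/2)
2. R is the intersection of line AP and line YE ⇒ R = (0, 3)
3. X lies on line ER with EX:XR = 5:2 ⇒ X = (1/7, 18/7)
2·[ESA] = -1/2, 2·[AEX] = 15/14
[ESA]:[AEX] = -1/2:15/14 = -7/15

[ESA]:[AEX] = -7/15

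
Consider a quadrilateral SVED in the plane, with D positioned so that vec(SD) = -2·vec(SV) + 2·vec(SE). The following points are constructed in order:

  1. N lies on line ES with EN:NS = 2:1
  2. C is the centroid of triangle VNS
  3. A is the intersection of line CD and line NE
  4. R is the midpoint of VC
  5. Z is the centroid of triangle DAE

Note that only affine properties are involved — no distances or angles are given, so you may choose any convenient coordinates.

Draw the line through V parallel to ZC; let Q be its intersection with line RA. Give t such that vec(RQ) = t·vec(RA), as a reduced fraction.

Assign S = (0, 0), V = (1, 0), E = (0, 1), D = (-2, 2) — the answer is frame-independent, so this choice is without loss of generality.
1. N lies on line ES with EN:NS = 2:1 ⇒ N = (0, 1/3)
2. C is the centroid of triangle VNS ⇒ C = (1/3, 1/9)
3. A is the intersection of line CD and line NE ⇒ A = (0, 8/21)
4. R is the midpoint of VC ⇒ R = (2/3, 1/18)
5. Z is the centroid of triangle DAE ⇒ Z = (-2/3, 71/63)
through V parallel to ZC: direction (1, -64/63); meets RA at Q = (160/133, -192/931)
Q = R + t·(A−R) with t = -107/133

t = -107/133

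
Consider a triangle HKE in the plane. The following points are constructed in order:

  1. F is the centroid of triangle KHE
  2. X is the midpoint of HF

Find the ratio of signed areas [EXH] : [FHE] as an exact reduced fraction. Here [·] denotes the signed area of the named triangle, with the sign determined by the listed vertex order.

Set H = (0, 0), K = (1, 0), E = (0, 1); any affine frame gives the same invariant.
1. F is the centroid of triangle KHE ⇒ F = (1/3, 1/3)
2. X is the midpoint of HF ⇒ X = (1/6, 1/6)
2·[EXH] = -1/6, 2·[FHE] = -1/3
[EXH]:[FHE] = -1/6:-1/3 = 1/2

[EXH]:[FHE] = 1/2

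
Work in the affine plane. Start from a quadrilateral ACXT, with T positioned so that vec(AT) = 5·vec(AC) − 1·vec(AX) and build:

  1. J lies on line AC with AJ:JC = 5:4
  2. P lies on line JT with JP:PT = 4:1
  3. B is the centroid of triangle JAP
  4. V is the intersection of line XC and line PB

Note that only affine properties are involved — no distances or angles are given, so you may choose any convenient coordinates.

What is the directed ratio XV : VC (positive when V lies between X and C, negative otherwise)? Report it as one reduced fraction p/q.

Choose coordinates A = (0, 0), C = (1, 0), X = (0, 1), T = (5, -1).
1. J lies on line AC with AJ:JC = 5:4 ⇒ J = (5/9, 0)
2. P lies on line JT with JP:PT = 4:1 ⇒ P = (37/9, -4/5)
3. B is the centroid of triangle JAP ⇒ B = (14/9, -4/15)
4. V is the intersection of line XC and line PB ⇒ V = (25/21, -4/21)
V = X + t·(C−X) with t = 25/21, so XV:VC = t:(1−t) = 25/21:-4/21

XV:VC = -25/4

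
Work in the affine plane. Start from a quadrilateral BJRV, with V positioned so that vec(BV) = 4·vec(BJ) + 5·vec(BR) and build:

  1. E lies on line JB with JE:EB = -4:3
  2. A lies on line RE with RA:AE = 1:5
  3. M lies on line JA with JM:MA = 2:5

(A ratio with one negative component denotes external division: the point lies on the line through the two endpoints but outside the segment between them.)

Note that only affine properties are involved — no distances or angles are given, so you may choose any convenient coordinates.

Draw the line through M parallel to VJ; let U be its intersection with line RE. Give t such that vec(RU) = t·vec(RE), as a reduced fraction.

t = -3/7

Set B = (0, 0), J = (1, 0), R = (0, 1), V = (4, 5); any affine frame gives the same invariant.
1. E lies on line JB with JE:EB = -4:3 ⇒ E = (-3, 0)
2. A lies on line RE with RA:AE = 1:5 ⇒ A = (-1/2, 5/6)
3. M lies on line JA with JM:MA = 2:5 ⇒ M = (4/7, 5/21)
through M parallel to VJ: direction (-3, -5); meets RE at U = (9/7, 10/7)
U = R + t·(E−R) with t = -3/7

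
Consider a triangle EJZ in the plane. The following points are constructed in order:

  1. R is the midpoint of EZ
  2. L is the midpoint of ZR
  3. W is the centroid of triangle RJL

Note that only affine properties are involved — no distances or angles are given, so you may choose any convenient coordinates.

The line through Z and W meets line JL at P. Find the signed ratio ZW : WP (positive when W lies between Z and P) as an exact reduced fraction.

ZW:WP = -4

Assign E = (0, 0), J = (1, 0), Z = (0, 1) — the answer is frame-independent, so this choice is without loss of generality.
1. R is the midpoint of EZ ⇒ R = (0, 1/2)
2. L is the midpoint of ZR ⇒ L = (0, 3/4)
3. W is the centroid of triangle RJL ⇒ W = (1/3, 5/12)
line ZW meets JL at P = (1/4, 9/16)
W = Z + t·(P−Z) with t = 4/3, so ZW:WP = 4/3:-1/3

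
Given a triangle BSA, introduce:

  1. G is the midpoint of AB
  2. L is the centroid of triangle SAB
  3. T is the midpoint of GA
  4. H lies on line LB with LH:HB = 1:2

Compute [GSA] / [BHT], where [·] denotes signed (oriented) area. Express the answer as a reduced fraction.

[GSA]:[BHT] = 3

Assign B = (0, 0), S = (1, 0), A = (0, 1) — the answer is frame-independent, so this choice is without loss of generality.
1. G is the midpoint of AB ⇒ G = (0, 1/2)
2. L is the centroid of triangle SAB ⇒ L = (1/3, 1/3)
3. T is the midpoint of GA ⇒ T = (0, 3/4)
4. H lies on line LB with LH:HB = 1:2 ⇒ H = (2/9, 2/9)
2·[GSA] = 1/2, 2·[BHT] = 1/6
[GSA]:[BHT] = 1/2:1/6 = 3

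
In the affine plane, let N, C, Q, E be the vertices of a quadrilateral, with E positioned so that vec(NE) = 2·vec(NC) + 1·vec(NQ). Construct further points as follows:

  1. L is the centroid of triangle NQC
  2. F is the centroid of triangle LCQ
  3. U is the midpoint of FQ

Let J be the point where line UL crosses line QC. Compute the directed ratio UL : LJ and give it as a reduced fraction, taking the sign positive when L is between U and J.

UL:LJ = -5/6

Work in coordinates with N = (0, 0), C = (1, 0), Q = (0, 1), E = (2, 1).
1. L is the centroid of triangle NQC ⇒ L = (1/3, 1/3)
2. F is the centroid of triangle LCQ ⇒ F = (4/9, 4/9)
3. U is the midpoint of FQ ⇒ U = (2/9, 13/18)
line UL meets QC at J = (1/5, 4/5)
L = U + t·(J−U) with t = -5, so UL:LJ = -5:6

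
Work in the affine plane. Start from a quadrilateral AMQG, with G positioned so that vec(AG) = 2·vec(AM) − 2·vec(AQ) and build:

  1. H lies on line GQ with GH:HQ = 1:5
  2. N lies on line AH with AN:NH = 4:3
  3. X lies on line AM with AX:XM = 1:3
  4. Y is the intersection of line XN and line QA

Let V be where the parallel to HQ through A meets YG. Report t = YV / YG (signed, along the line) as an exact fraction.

Choose coordinates A = (0, 0), M = (1, 0), Q = (0, 1), G = (2, -2).
1. H lies on line GQ with GH:HQ = 1:5 ⇒ H = (5/3, -3/2)
2. N lies on line AH with AN:NH = 4:3 ⇒ N = (20/21, -6/7)
3. X lies on line AM with AX:XM = 1:3 ⇒ X = (1/4, 0)
4. Y is the intersection of line XN and line QA ⇒ Y = (0, 18/59)
through A parallel to HQ: direction (-5/3, 5/2); meets YG at V = (-36/41, 54/41)
V = Y + t·(G−Y) with t = -18/41

t = -18/41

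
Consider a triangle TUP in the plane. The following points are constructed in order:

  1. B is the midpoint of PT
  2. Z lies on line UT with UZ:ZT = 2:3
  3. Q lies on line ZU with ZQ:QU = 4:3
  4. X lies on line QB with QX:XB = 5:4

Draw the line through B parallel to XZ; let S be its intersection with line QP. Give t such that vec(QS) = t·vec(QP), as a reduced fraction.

t = -72

Set T = (0, 0), U = (1, 0), P = (0, 1); any affine frame gives the same invariant.
1. B is the midpoint of PT ⇒ B = (0, 1/2)
2. Z lies on line UT with UZ:ZT = 2:3 ⇒ Z = (3/5, 0)
3. Q lies on line ZU with ZQ:QU = 4:3 ⇒ Q = (29/35, 0)
4. X lies on line QB with QX:XB = 5:4 ⇒ X = (116/315, 5/18)
through B parallel to XZ: direction (73/315, -5/18); meets QP at S = (2117/35, -72)
S = Q + t·(P−Q) with t = -72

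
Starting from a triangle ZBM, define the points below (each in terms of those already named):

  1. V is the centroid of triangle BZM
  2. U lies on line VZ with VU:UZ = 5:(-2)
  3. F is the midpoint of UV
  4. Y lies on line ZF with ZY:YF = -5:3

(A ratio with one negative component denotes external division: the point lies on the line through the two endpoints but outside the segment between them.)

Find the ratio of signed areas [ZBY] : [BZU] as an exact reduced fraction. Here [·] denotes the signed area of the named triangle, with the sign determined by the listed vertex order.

Set Z = (0, 0), B = (1, 0), M = (0, 1); any affine frame gives the same invariant.
1. V is the centroid of triangle BZM ⇒ V = (1/3, 1/3)
2. U lies on line VZ with VU:UZ = 5:(-2) ⇒ U = (-2/9, -2/9)
3. F is the midpoint of UV ⇒ F = (1/18, 1/18)
4. Y lies on line ZF with ZY:YF = -5:3 ⇒ Y = (5/36, 5/36)
2·[ZBY] = 5/36, 2·[BZU] = 2/9
[ZBY]:[BZU] = 5/36:2/9 = 5/8

[ZBY]:[BZU] = 5/8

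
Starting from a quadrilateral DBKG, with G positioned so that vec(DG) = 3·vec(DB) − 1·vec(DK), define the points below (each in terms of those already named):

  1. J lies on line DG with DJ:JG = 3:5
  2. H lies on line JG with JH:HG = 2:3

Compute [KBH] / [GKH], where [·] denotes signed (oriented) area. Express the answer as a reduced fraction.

Choose coordinates D = (0, 0), B = (1, 0), K = (0, 1), G = (3, -1).
1. J lies on line DG with DJ:JG = 3:5 ⇒ J = (9/8, -3/8)
2. H lies on line JG with JH:HG = 2:3 ⇒ H = (15/8, -5/8)
2·[KBH] = 1/4, 2·[GKH] = 9/8
[KBH]:[GKH] = 1/4:9/8 = 2/9

[KBH]:[GKH] = 2/9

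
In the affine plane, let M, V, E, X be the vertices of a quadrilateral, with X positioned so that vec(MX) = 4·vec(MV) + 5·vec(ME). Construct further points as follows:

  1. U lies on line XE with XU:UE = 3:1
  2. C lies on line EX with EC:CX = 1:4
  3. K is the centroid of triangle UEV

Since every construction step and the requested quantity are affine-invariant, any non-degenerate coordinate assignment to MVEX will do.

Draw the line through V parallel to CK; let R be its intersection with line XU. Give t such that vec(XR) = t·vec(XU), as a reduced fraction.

Work in coordinates with M = (0, 0), V = (1, 0), E = (0, 1), X = (4, 5).
1. U lies on line XE with XU:UE = 3:1 ⇒ U = (1, 2)
2. C lies on line EX with EC:CX = 1:4 ⇒ C = (4/5, 9/5)
3. K is the centroid of triangle UEV ⇒ K = (2/3, 1)
through V parallel to CK: direction (-2/15, -4/5); meets XU at R = (7/5, 12/5)
R = X + t·(U−X) with t = 13/15

t = 13/15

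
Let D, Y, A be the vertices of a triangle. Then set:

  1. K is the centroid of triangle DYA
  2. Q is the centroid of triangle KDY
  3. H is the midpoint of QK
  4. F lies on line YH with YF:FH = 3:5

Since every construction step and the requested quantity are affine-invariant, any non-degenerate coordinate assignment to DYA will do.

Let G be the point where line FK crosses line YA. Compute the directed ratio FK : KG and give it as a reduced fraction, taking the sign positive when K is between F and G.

FK:KG = -9/16

Assign D = (0, 0), Y = (1, 0), A = (0, 1) — the answer is frame-independent, so this choice is without loss of generality.
1. K is the centroid of triangle DYA ⇒ K = (1/3, 1/3)
2. Q is the centroid of triangle KDY ⇒ Q = (4/9, 1/9)
3. H is the midpoint of QK ⇒ H = (7/18, 2/9)
4. F lies on line YH with YF:FH = 3:5 ⇒ F = (37/48, 1/12)
line FK meets YA at G = (10/9, -1/9)
K = F + t·(G−F) with t = -9/7, so FK:KG = -9/7:16/7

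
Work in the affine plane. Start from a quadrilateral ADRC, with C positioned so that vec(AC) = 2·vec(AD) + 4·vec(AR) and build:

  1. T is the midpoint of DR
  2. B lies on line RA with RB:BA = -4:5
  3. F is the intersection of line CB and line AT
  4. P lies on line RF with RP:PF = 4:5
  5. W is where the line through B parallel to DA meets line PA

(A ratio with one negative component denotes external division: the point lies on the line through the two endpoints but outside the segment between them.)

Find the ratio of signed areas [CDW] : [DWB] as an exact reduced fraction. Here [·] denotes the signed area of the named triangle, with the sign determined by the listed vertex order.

Set A = (0, 0), D = (1, 0), R = (0, 1), C = (2, 4); any affine frame gives the same invariant.
1. T is the midpoint of DR ⇒ T = (1/2, 1/2)
2. B lies on line RA with RB:BA = -4:5 ⇒ B = (0, 5)
3. F is the intersection of line CB and line AT ⇒ F = (10/3, 10/3)
4. P lies on line RF with RP:PF = 4:5 ⇒ P = (40/27, 55/27)
5. W is where the line through B parallel to DA meets line PA ⇒ W = (40/11, 5)
2·[CDW] = 61/11, 2·[DWB] = 200/11
[CDW]:[DWB] = 61/11:200/11 = 61/200

[CDW]:[DWB] = 61/200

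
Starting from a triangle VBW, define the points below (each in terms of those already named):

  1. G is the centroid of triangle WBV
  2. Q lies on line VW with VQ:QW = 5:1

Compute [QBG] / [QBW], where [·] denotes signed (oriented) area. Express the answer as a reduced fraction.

[QBG]:[QBW] = -4/3

Work in coordinates with V = (0, 0), B = (1, 0), W = (0, 1).
1. G is the centroid of triangle WBV ⇒ G = (1/3, 1/3)
2. Q lies on line VW with VQ:QW = 5:1 ⇒ Q = (0, 5/6)
2·[QBG] = -2/9, 2·[QBW] = 1/6
[QBG]:[QBW] = -2/9:1/6 = -4/3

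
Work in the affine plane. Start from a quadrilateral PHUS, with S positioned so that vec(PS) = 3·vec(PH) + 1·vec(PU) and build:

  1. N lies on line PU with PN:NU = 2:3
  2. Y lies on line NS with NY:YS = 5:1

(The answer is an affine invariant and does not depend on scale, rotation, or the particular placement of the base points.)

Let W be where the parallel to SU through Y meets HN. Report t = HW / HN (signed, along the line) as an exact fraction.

Choose coordinates P = (0, 0), H = (1, 0), U = (0, 1), S = (3, 1).
1. N lies on line PU with PN:NU = 2:3 ⇒ N = (0, 2/5)
2. Y lies on line NS with NY:YS = 5:1 ⇒ Y = (5/2, 9/10)
through Y parallel to SU: direction (-3, 0); meets HN at W = (-5/4, 9/10)
W = H + t·(N−H) with t = 9/4

t = 9/4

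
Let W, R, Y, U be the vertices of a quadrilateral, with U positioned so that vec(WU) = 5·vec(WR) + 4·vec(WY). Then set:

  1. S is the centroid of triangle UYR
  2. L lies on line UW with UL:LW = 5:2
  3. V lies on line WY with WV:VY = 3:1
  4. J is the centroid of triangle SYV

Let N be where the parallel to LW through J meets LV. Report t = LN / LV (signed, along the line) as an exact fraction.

Set W = (0, 0), R = (1, 0), Y = (0, 1), U = (5, 4); any affine frame gives the same invariant.
1. S is the centroid of triangle UYR ⇒ S = (2, 5/3)
2. L lies on line UW with UL:LW = 5:2 ⇒ L = (10/7, 8/7)
3. V lies on line WY with WV:VY = 3:1 ⇒ V = (0, 3/4)
4. J is the centroid of triangle SYV ⇒ J = (2/3, 41/36)
through J parallel to LW: direction (-10/7, -8/7); meets LV at N = (52/189, 3121/3780)
N = L + t·(V−L) with t = 109/135

t = 109/135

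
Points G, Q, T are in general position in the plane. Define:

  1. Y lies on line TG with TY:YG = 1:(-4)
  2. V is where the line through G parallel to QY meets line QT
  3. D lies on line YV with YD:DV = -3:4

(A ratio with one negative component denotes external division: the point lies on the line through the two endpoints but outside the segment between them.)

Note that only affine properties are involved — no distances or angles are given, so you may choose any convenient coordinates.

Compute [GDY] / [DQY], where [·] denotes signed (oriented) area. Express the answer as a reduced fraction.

Choose coordinates G = (0, 0), Q = (1, 0), T = (0, 1).
1. Y lies on line TG with TY:YG = 1:(-4) ⇒ Y = (0, 4/3)
2. V is where the line through G parallel to QY meets line QT ⇒ V = (-3, 4)
3. D lies on line YV with YD:DV = -3:4 ⇒ D = (9, -20/3)
2·[GDY] = 12, 2·[DQY] = -4
[GDY]:[DQY] = 12:-4 = -3

[GDY]:[DQY] = -3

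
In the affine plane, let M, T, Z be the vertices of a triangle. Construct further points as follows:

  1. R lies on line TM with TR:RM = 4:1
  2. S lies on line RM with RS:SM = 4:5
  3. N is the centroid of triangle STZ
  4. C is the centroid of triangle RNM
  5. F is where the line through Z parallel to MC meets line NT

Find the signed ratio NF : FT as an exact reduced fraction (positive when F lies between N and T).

Work in coordinates with M = (0, 0), T = (1, 0), Z = (0, 1).
1. R lies on line TM with TR:RM = 4:1 ⇒ R = (1/5, 0)
2. S lies on line RM with RS:SM = 4:5 ⇒ S = (1/9, 0)
3. N is the centroid of triangle STZ ⇒ N = (10/27, 1/3)
4. C is the centroid of triangle RNM ⇒ C = (77/405, 1/9)
5. F is where the line through Z parallel to MC meets line NT ⇒ F = (-308/729, 61/81)
F = N + t·(T−N) with t = -34/27, so NF:FT = t:(1−t) = -34/27:61/27

NF:FT = -34/61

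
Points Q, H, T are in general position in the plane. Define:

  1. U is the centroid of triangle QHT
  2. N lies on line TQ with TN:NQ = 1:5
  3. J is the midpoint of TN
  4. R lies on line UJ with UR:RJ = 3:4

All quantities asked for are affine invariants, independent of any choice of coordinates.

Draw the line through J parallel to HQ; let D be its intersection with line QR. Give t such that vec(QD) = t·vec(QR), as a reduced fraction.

t = 11/7

Choose coordinates Q = (0, 0), H = (1, 0), T = (0, 1).
1. U is the centroid of triangle QHT ⇒ U = (1/3, 1/3)
2. N lies on line TQ with TN:NQ = 1:5 ⇒ N = (0, 5/6)
3. J is the midpoint of TN ⇒ J = (0, 11/12)
4. R lies on line UJ with UR:RJ = 3:4 ⇒ R = (4/21, 7/12)
through J parallel to HQ: direction (-1, 0); meets QR at D = (44/147, 11/12)
D = Q + t·(R−Q) with t = 11/7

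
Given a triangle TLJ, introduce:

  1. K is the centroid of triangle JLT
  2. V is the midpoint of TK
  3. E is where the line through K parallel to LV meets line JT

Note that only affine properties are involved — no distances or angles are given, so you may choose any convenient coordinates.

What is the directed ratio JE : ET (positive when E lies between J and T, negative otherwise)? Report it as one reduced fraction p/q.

Assign T = (0, 0), L = (1, 0), J = (0, 1) — the answer is frame-independent, so this choice is without loss of generality.
1. K is the centroid of triangle JLT ⇒ K = (1/3, 1/3)
2. V is the midpoint of TK ⇒ V = (1/6, 1/6)
3. E is where the line through K parallel to LV meets line JT ⇒ E = (0, 2/5)
E = J + t·(T−J) with t = 3/5, so JE:ET = t:(1−t) = 3/5:2/5

JE:ET = 3/2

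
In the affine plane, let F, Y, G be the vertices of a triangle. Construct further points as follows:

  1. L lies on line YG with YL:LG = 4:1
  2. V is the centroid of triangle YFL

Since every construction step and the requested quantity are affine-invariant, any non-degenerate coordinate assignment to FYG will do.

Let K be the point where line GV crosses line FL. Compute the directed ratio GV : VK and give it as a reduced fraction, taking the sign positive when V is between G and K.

GV:VK = -7/4

Work in coordinates with F = (0, 0), Y = (1, 0), G = (0, 1).
1. L lies on line YG with YL:LG = 4:1 ⇒ L = (1/5, 4/5)
2. V is the centroid of triangle YFL ⇒ V = (2/5, 4/15)
line GV meets FL at K = (6/35, 24/35)
V = G + t·(K−G) with t = 7/3, so GV:VK = 7/3:-4/3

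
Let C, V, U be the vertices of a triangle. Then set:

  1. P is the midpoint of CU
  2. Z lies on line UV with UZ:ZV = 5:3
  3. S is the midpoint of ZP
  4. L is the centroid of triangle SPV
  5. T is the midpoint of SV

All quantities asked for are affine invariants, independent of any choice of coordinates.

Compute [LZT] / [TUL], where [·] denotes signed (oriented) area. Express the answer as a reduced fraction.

[LZT]:[TUL] = -2/7

Assign C = (0, 0), V = (1, 0), U = (0, 1) — the answer is frame-independent, so this choice is without loss of generality.
1. P is the midpoint of CU ⇒ P = (0, 1/2)
2. Z lies on line UV with UZ:ZV = 5:3 ⇒ Z = (5/8, 3/8)
3. S is the midpoint of ZP ⇒ S = (5/16, 7/16)
4. L is the centroid of triangle SPV ⇒ L = (7/16, 5/16)
5. T is the midpoint of SV ⇒ T = (21/32, 7/32)
2·[LZT] = -1/32, 2·[TUL] = 7/64
[LZT]:[TUL] = -1/32:7/64 = -2/7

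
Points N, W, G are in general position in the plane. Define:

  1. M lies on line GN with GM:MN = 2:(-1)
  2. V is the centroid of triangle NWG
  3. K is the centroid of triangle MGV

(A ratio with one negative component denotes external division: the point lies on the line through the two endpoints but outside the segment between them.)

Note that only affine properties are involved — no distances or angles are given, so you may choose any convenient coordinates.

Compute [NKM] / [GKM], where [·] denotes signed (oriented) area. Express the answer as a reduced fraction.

[NKM]:[GKM] = 1/2

Set N = (0, 0), W = (1, 0), G = (0, 1); any affine frame gives the same invariant.
1. M lies on line GN with GM:MN = 2:(-1) ⇒ M = (0, -1)
2. V is the centroid of triangle NWG ⇒ V = (1/3, 1/3)
3. K is the centroid of triangle MGV ⇒ K = (1/9, 1/9)
2·[NKM] = -1/9, 2·[GKM] = -2/9
[NKM]:[GKM] = -1/9:-2/9 = 1/2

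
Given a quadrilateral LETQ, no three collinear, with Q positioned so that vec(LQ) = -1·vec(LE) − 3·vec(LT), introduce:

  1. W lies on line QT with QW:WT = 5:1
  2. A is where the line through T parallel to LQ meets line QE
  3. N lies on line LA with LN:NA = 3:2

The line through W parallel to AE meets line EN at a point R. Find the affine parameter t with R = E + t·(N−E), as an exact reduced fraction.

t = 125/36

Set L = (0, 0), E = (1, 0), T = (0, 1), Q = (-1, -3); any affine frame gives the same invariant.
1. W lies on line QT with QW:WT = 5:1 ⇒ W = (-1/6, 1/3)
2. A is where the line through T parallel to LQ meets line QE ⇒ A = (-5/3, -4)
3. N lies on line LA with LN:NA = 3:2 ⇒ N = (-1, -12/5)
through W parallel to AE: direction (8/3, 4); meets EN at R = (-107/18, -25/3)
R = E + t·(N−E) with t = 125/36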